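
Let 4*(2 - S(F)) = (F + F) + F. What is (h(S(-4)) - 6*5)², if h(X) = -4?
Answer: 1156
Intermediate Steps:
S(F) = 2 - 3*F/4 (S(F) = 2 - ((F + F) + F)/4 = 2 - (2*F + F)/4 = 2 - 3*F/4)
(h(S(-4)) - 6*5)² = (-4 - 6*5)² = (-4 - 30)² = (-34)² = 1156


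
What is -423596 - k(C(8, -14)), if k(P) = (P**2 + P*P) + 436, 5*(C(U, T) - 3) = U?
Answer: -10601858/25 ≈ -4.2407e+5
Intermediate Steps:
C(U, T) = 3 + U/5
k(P) = 436 + 2*P**2 (k(P) = (P**2 + P**2) + 436 = 2*P**2 + 436 = 436 + 2*P**2)
-423596 - k(C(8, -14)) = -423596 - (436 + 2*(3 + (1/5)*8)**2) = -423596 - (436 + 2*(3 + 8/5)**2) = -423596 - (436 + 2*(23/5)**2) = -423596 - (436 + 2*(529/25)) = -423596 - (436 + 1058/25) = -423596 - 1*11958/25 = -423596 - 11958/25 = -10601858/25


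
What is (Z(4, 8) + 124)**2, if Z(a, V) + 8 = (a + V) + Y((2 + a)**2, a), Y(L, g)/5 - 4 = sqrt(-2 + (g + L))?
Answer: 22854 + 1480*sqrt(38) ≈ 31977.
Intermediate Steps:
Y(L, g) = 20 + 5*sqrt(-2 + L + g) (Y(L, g) = 20 + 5*sqrt(-2 + (g + L)) = 20 + 5*sqrt(-2 + (L + g)) = 20 + 5*sqrt(-2 + L + g))
Z(a, V) = 12 + V + a + 5*sqrt(-2 + a + (2 + a)**2) (Z(a, V) = -8 + ((a + V) + (20 + 5*sqrt(-2 + (2 + a)**2 + a))) = -8 + ((V + a) + (20 + 5*sqrt(-2 + a + (2 + a)**2))) = -8 + (20 + V + a + 5*sqrt(-2 + a + (2 + a)**2)) = 12 + V + a + 5*sqrt(-2 + a + (2 + a)**2))
(Z(4, 8) + 124)**2 = ((12 + 8 + 4 + 5*sqrt(-2 + 4 + (2 + 4)**2)) + 124)**2 = ((12 + 8 + 4 + 5*sqrt(-2 + 4 + 6**2)) + 124)**2 = ((12 + 8 + 4 + 5*sqrt(-2 + 4 + 36)) + 124)**2 = ((12 + 8 + 4 + 5*sqrt(38)) + 124)**2 = ((24 + 5*sqrt(38)) + 124)**2 = (148 + 5*sqrt(38))**2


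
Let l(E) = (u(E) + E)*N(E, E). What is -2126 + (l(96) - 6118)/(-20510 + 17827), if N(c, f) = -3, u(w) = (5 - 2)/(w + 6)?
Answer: -193720165/91222 ≈ -2123.6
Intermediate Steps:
u(w) = 3/(6 + w)
l(E) = -9/(6 + E) - 3*E (l(E) = (3/(6 + E) + E)*(-3) = (E + 3/(6 + E))*(-3) = -9/(6 + E) - 3*E)
-2126 + (l(96) - 6118)/(-20510 + 17827) = -2126 + (3*(-3 - 1*96*(6 + 96))/(6 + 96) - 6118)/(-20510 + 17827) = -2126 + (3*(-3 - 1*96*102)/102 - 6118)/(-2683) = -2126 + (3*(1/102)*(-3 - 9792) - 6118)*(-1/2683) = -2126 + (3*(1/102)*(-9795) - 6118)*(-1/2683) = -2126 + (-9795/34 - 6118)*(-1/2683) = -2126 - 217807/34*(-1/2683) = -2126 + 217807/91222 = -193720165/91222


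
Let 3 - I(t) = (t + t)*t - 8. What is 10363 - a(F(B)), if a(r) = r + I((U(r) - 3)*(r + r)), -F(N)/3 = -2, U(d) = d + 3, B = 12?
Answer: 20714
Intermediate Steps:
U(d) = 3 + d
I(t) = 11 - 2*t**2 (I(t) = 3 - ((t + t)*t - 8) = 3 - ((2*t)*t - 8) = 3 - (2*t**2 - 8) = 3 - (-8 + 2*t**2) = 3 + (8 - 2*t**2) = 11 - 2*t**2)
F(N) = 6 (F(N) = -3*(-2) = 6)
a(r) = 11 + r - 8*r**4 (a(r) = r + (11 - 2*(r + r)**2*((3 + r) - 3)**2) = r + (11 - 2*4*r**4) = r + (11 - 8*r**4) = 11 + r - 8*r**4)
10363 - a(F(B)) = 10363 - (11 + 6 - 8*6**4) = 10363 - (11 + 6 - 8*1296) = 10363 - (11 + 6 - 10368) = 10363 - 1*(-10351) = 10363 + 10351 = 20714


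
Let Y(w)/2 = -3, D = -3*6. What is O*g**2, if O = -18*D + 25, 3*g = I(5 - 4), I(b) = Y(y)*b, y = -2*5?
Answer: 1396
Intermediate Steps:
D = -18
y = -10
Y(w) = -6 (Y(w) = 2*(-3) = -6)
I(b) = -6*b
g = -2 (g = (-6*(5 - 4))/3 = (-6*1)/3 = (1/3)*(-6) = -2)
O = 349 (O = -18*(-18) + 25 = 324 + 25 = 349)
O*g**2 = 349*(-2)**2 = 349*4 = 1396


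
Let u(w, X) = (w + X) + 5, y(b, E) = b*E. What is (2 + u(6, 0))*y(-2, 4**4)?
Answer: -6656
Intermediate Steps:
y(b, E) = E*b
u(w, X) = 5 + X + w (u(w, X) = (X + w) + 5 = 5 + X + w)
(2 + u(6, 0))*y(-2, 4**4) = (2 + (5 + 0 + 6))*(4**4*(-2)) = (2 + 11)*(256*(-2)) = 13*(-512) = -6656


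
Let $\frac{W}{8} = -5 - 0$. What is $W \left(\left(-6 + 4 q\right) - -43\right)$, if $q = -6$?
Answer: $-520$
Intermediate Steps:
$W = -40$ ($W = 8 \left(-5 - 0\right) = 8 \left(-5 + 0\right) = 8 \left(-5\right) = -40$)
$W \left(\left(-6 + 4 q\right) - -43\right) = - 40 \left(\left(-6 + 4 \left(-6\right)\right) - -43\right) = - 40 \left(\left(-6 - 24\right) + 43\right) = - 40 \left(-30 + 43\right) = \left(-40\right) 13 = -520$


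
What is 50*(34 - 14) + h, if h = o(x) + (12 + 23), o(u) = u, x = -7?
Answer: 1028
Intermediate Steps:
h = 28 (h = -7 + (12 + 23) = -7 + 35 = 28)
50*(34 - 14) + h = 50*(34 - 14) + 28 = 50*20 + 28 = 1000 + 28 = 1028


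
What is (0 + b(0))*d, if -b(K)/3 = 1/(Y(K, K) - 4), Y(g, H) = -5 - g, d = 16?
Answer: 16/3 ≈ 5.3333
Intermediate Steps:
b(K) = -3/(-9 - K) (b(K) = -3/((-5 - K) - 4) = -3/(-9 - K))
(0 + b(0))*d = (0 + 3/(9 + 0))*16 = (0 + 3/9)*16 = (0 + 3*(⅑))*16 = (0 + ⅓)*16 = (⅓)*16 = 16/3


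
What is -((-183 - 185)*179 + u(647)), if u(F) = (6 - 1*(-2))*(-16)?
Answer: 66000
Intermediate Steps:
u(F) = -128 (u(F) = (6 + 2)*(-16) = 8*(-16) = -128)
-((-183 - 185)*179 + u(647)) = -((-183 - 185)*179 - 128) = -(-368*179 - 128) = -(-65872 - 128) = -1*(-66000) = 66000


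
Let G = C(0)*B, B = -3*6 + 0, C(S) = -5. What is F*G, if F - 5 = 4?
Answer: 810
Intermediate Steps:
F = 9 (F = 5 + 4 = 9)
B = -18 (B = -18 + 0 = -18)
G = 90 (G = -5*(-18) = 90)
F*G = 9*90 = 810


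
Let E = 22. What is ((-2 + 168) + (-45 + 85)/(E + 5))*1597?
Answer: 7221634/27 ≈ 2.6747e+5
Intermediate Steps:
((-2 + 168) + (-45 + 85)/(E + 5))*1597 = ((-2 + 168) + (-45 + 85)/(22 + 5))*1597 = (166 + 40/27)*1597 = (4522/27)*1597 = 7221634/27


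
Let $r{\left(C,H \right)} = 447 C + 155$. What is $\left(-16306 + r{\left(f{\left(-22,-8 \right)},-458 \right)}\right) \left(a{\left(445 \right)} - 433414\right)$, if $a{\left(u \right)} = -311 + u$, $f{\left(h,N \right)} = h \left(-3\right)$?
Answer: $-5784721280$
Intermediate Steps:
$f{\left(h,N \right)} = - 3 h$
$r{\left(C,H \right)} = 155 + 447 C$
$\left(-16306 + r{\left(f{\left(-22,-8 \right)},-458 \right)}\right) \left(a{\left(445 \right)} - 433414\right) = \left(-16306 + \left(155 + 447 \left(\left(-3\right) \left(-22\right)\right)\right)\right) \left(\left(-311 + 445\right) - 433414\right) = \left(-16306 + \left(155 + 447 \cdot 66\right)\right) \left(134 - 433414\right) = \left(-16306 + \left(155 + 29502\right)\right) \left(-433280\right) = \left(-16306 + 29657\right) \left(-433280\right) = 13351 \left(-433280\right) = -5784721280$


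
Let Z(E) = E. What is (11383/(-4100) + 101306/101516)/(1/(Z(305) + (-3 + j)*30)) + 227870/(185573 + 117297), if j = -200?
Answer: 158171341451653/15373075460 ≈ 10289.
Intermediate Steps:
(11383/(-4100) + 101306/101516)/(1/(Z(305) + (-3 + j)*30)) + 227870/(185573 + 117297) = (11383/(-4100) + 101306/101516)/(1/(305 + (-3 - 200)*30)) + 227870/(185573 + 117297) = (11383*(-1/4100) + 101306*(1/101516))/(1/(305 - 203*30)) + 227870/302870 = (-11383/4100 + 50653/50758)/(1/(305 - 6090)) + 227870*(1/302870) = -4513427/(2537900*(1/(-5785))) + 22787/30287 = -4513427/(2537900*(-1/5785)) + 22787/30287 = -4513427/2537900*(-5785) + 22787/30287 = 5222035039/507580 + 22787/30287 = 158171341451653/15373075460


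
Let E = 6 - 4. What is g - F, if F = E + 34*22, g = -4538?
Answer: -5288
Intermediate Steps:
E = 2
F = 750 (F = 2 + 34*22 = 2 + 748 = 750)
g - F = -4538 - 1*750 = -4538 - 750 = -5288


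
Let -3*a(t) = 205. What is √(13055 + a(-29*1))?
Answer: 4*√7305/3 ≈ 113.96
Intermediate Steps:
a(t) = -205/3 (a(t) = -⅓*205 = -205/3)
√(13055 + a(-29*1)) = √(13055 - 205/3) = √(38960/3) = 4*√7305/3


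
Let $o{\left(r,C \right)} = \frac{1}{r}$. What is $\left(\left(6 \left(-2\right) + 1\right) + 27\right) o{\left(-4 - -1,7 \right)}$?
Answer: $- \frac{16}{3} \approx -5.3333$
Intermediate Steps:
$\left(\left(6 \left(-2\right) + 1\right) + 27\right) o{\left(-4 - -1,7 \right)} = \frac{\left(6 \left(-2\right) + 1\right) + 27}{-4 - -1} = \frac{\left(-12 + 1\right) + 27}{-4 + 1} = \frac{-11 + 27}{-3} = 16 \left(- \frac{1}{3}\right) = - \frac{16}{3}$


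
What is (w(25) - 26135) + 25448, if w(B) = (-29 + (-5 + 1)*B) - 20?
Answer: -836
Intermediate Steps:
w(B) = -49 - 4*B (w(B) = (-29 - 4*B) - 20 = -49 - 4*B)
(w(25) - 26135) + 25448 = ((-49 - 4*25) - 26135) + 25448 = ((-49 - 100) - 26135) + 25448 = (-149 - 26135) + 25448 = -26284 + 25448 = -836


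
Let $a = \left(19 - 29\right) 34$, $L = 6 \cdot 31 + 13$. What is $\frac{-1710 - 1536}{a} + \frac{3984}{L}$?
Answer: $\frac{1000257}{33830} \approx 29.567$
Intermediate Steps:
$L = 199$ ($L = 186 + 13 = 199$)
$a = -340$ ($a = \left(-10\right) 34 = -340$)
$\frac{-1710 - 1536}{a} + \frac{3984}{L} = \frac{-1710 - 1536}{-340} + \frac{3984}{199} = \left(-1710 - 1536\right) \left(- \frac{1}{340}\right) + 3984 \cdot \frac{1}{199} = \left(-3246\right) \left(- \frac{1}{340}\right) + \frac{3984}{199} = \frac{1623}{170} + \frac{3984}{199} = \frac{1000257}{33830}$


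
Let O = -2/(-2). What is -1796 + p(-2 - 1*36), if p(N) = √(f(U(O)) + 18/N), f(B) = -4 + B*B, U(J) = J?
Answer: -1796 + I*√1254/19 ≈ -1796.0 + 1.8638*I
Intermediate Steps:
O = 1 (O = -2*(-½) = 1)
f(B) = -4 + B²
p(N) = √(-3 + 18/N) (p(N) = √((-4 + 1²) + 18/N) = √((-4 + 1) + 18/N) = √(-3 + 18/N))
-1796 + p(-2 - 1*36) = -1796 + √(-3 + 18/(-2 - 1*36)) = -1796 + √(-3 + 18/(-2 - 36)) = -1796 + √(-3 + 18/(-38)) = -1796 + √(-3 + 18*(-1/38)) = -1796 + √(-3 - 9/19) = -1796 + √(-66/19) = -1796 + I*√1254/19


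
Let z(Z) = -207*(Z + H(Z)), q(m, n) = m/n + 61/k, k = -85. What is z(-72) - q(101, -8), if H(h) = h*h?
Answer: -719556047/680 ≈ -1.0582e+6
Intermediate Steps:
H(h) = h**2
q(m, n) = -61/85 + m/n (q(m, n) = m/n + 61/(-85) = m/n + 61*(-1/85) = m/n - 61/85 = -61/85 + m/n)
z(Z) = -207*Z - 207*Z**2 (z(Z) = -207*(Z + Z**2) = -207*Z - 207*Z**2)
z(-72) - q(101, -8) = 207*(-72)*(-1 - 1*(-72)) - (-61/85 + 101/(-8)) = 207*(-72)*(-1 + 72) - (-61/85 + 101*(-1/8)) = 207*(-72)*71 - (-61/85 - 101/8) = -1058184 - 1*(-9073/680) = -1058184 + 9073/680 = -719556047/680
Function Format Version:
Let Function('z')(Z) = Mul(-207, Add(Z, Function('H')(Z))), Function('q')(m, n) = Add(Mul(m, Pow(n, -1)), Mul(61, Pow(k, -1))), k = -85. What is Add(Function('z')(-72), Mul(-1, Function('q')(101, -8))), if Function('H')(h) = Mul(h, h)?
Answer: Rational(-719556047, 680) ≈ -1.0582e+6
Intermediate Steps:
Function('H')(h) = Pow(h, 2)
Function('q')(m, n) = Add(Rational(-61, 85), Mul(m, Pow(n, -1))) (Function('q')(m, n) = Add(Mul(m, Pow(n, -1)), Mul(61, Pow(-85, -1))) = Add(Mul(m, Pow(n, -1)), Mul(61, Rational(-1, 85))) = Add(Mul(m, Pow(n, -1)), Rational(-61, 85)) = Add(Rational(-61, 85), Mul(m, Pow(n, -1))))
Function('z')(Z) = Add(Mul(-207, Z), Mul(-207, Pow(Z, 2))) (Function('z')(Z) = Mul(-207, Add(Z, Pow(Z, 2))) = Add(Mul(-207, Z), Mul(-207, Pow(Z, 2))))
Add(Function('z')(-72), Mul(-1, Function('q')(101, -8))) = Add(Mul(207, -72, Add(-1, Mul(-1, -72))), Mul(-1, Add(Rational(-61, 85), Mul(101, Pow(-8, -1))))) = Add(Mul(207, -72, Add(-1, 72)), Mul(-1, Add(Rational(-61, 85), Mul(101, Rational(-1, 8))))) = Add(Mul(207, -72, 71), Mul(-1, Add(Rational(-61, 85), Rational(-101, 8)))) = Add(-1058184, Mul(-1, Rational(-9073, 680))) = Add(-1058184, Rational(9073, 680)) = Rational(-719556047, 680)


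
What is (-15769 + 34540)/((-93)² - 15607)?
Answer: -18771/6958 ≈ -2.6978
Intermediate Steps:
(-15769 + 34540)/((-93)² - 15607) = 18771/(8649 - 15607) = 18771/(-6958) = 18771*(-1/6958) = -18771/6958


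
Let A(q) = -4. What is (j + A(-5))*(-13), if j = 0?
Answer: 52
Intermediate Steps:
(j + A(-5))*(-13) = (0 - 4)*(-13) = -4*(-13) = 52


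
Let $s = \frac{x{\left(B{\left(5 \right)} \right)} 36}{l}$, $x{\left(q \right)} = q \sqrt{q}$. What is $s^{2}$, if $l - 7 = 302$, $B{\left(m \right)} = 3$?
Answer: $\frac{3888}{10609} \approx 0.36648$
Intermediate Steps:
$x{\left(q \right)} = q^{\frac{3}{2}}$
$l = 309$ ($l = 7 + 302 = 309$)
$s = \frac{36 \sqrt{3}}{103}$ ($s = \frac{3^{\frac{3}{2}} \cdot 36}{309} = 3 \sqrt{3} \cdot 36 \cdot \frac{1}{309} = 108 \sqrt{3} \cdot \frac{1}{309} = \frac{36 \sqrt{3}}{103} \approx 0.60538$)
$s^{2} = \left(\frac{36 \sqrt{3}}{103}\right)^{2} = \frac{3888}{10609}$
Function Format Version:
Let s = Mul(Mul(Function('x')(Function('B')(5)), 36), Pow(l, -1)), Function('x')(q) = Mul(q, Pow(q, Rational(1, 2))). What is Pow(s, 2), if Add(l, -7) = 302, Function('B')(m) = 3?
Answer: Rational(3888, 10609) ≈ 0.36648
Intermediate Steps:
Function('x')(q) = Pow(q, Rational(3, 2))
l = 309 (l = Add(7, 302) = 309)
s = Mul(Rational(36, 103), Pow(3, Rational(1, 2))) (s = Mul(Mul(Pow(3, Rational(3, 2)), 36), Pow(309, -1)) = Mul(Mul(Mul(3, Pow(3, Rational(1, 2))), 36), Rational(1, 309)) = Mul(Mul(108, Pow(3, Rational(1, 2))), Rational(1, 309)) = Mul(Rational(36, 103), Pow(3, Rational(1, 2))) ≈ 0.60538)
Pow(s, 2) = Pow(Mul(Rational(36, 103), Pow(3, Rational(1, 2))), 2) = Rational(3888, 10609)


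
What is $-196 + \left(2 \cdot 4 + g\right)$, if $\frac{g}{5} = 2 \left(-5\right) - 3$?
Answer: $-253$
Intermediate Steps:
$g = -65$ ($g = 5 \left(2 \left(-5\right) - 3\right) = 5 \left(-10 - 3\right) = 5 \left(-13\right) = -65$)
$-196 + \left(2 \cdot 4 + g\right) = -196 + \left(2 \cdot 4 - 65\right) = -196 + \left(8 - 65\right) = -196 - 57 = -253$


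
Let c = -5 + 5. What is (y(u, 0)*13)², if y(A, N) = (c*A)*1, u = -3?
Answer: 0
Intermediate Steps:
c = 0
y(A, N) = 0 (y(A, N) = (0*A)*1 = 0*1 = 0)
(y(u, 0)*13)² = (0*13)² = 0² = 0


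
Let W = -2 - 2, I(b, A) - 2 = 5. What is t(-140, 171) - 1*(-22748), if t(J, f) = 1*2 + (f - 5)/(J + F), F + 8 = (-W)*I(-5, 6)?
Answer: 1364917/60 ≈ 22749.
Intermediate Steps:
I(b, A) = 7 (I(b, A) = 2 + 5 = 7)
W = -4
F = 20 (F = -8 - 1*(-4)*7 = -8 + 4*7 = -8 + 28 = 20)
t(J, f) = 2 + (-5 + f)/(20 + J) (t(J, f) = 1*2 + (f - 5)/(J + 20) = 2 + (-5 + f)/(20 + J))
t(-140, 171) - 1*(-22748) = (35 + 171 + 2*(-140))/(20 - 140) - 1*(-22748) = (35 + 171 - 280)/(-120) + 22748 = -1/120*(-74) + 22748 = 37/60 + 22748 = 1364917/60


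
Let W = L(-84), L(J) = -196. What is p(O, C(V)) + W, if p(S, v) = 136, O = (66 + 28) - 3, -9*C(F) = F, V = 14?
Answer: -60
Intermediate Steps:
C(F) = -F/9
O = 91 (O = 94 - 3 = 91)
W = -196
p(O, C(V)) + W = 136 - 196 = -60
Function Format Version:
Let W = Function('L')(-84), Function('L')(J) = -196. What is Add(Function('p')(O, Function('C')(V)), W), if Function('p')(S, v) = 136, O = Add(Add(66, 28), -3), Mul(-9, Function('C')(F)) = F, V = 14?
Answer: -60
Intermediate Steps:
Function('C')(F) = Mul(Rational(-1, 9), F)
O = 91 (O = Add(94, -3) = 91)
W = -196
Add(Function('p')(O, Function('C')(V)), W) = Add(136, -196) = -60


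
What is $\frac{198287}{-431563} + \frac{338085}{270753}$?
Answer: $\frac{30739392248}{38948992313} \approx 0.78922$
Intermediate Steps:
$\frac{198287}{-431563} + \frac{338085}{270753} = 198287 \left(- \frac{1}{431563}\right) + 338085 \cdot \frac{1}{270753} = - \frac{198287}{431563} + \frac{112695}{90251} = \frac{30739392248}{38948992313}$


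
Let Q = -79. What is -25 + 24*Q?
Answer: -1921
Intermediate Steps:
-25 + 24*Q = -25 + 24*(-79) = -25 - 1896 = -1921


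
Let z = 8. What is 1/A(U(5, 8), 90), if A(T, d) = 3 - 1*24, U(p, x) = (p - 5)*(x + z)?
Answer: -1/21 ≈ -0.047619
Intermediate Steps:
U(p, x) = (-5 + p)*(8 + x) (U(p, x) = (p - 5)*(x + 8) = (-5 + p)*(8 + x))
A(T, d) = -21 (A(T, d) = 3 - 24 = -21)
1/A(U(5, 8), 90) = 1/(-21) = -1/21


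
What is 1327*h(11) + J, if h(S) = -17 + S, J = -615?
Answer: -8577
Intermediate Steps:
1327*h(11) + J = 1327*(-17 + 11) - 615 = 1327*(-6) - 615 = -7962 - 615 = -8577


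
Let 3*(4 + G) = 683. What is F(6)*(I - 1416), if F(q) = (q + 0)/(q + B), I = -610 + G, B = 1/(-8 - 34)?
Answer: -454188/251 ≈ -1809.5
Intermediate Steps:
G = 671/3 (G = -4 + (1/3)*683 = -4 + 683/3 = 671/3 ≈ 223.67)
B = -1/42 (B = 1/(-42) = -1/42 ≈ -0.023810)
I = -1159/3 (I = -610 + 671/3 = -1159/3 ≈ -386.33)
F(q) = q/(-1/42 + q) (F(q) = (q + 0)/(q - 1/42) = q/(-1/42 + q))
F(6)*(I - 1416) = (42*6/(-1 + 42*6))*(-1159/3 - 1416) = (42*6/(-1 + 252))*(-5407/3) = (42*6/251)*(-5407/3) = (42*6*(1/251))*(-5407/3) = (252/251)*(-5407/3) = -454188/251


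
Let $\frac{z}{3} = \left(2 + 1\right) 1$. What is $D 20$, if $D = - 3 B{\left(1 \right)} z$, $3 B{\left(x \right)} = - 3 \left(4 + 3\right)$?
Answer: $3780$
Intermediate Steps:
$z = 9$ ($z = 3 \left(2 + 1\right) 1 = 3 \cdot 3 \cdot 1 = 3 \cdot 3 = 9$)
$B{\left(x \right)} = -7$ ($B{\left(x \right)} = \frac{\left(-3\right) \left(4 + 3\right)}{3} = \frac{\left(-3\right) 7}{3} = \frac{1}{3} \left(-21\right) = -7$)
$D = 189$ ($D = \left(-3\right) \left(-7\right) 9 = 21 \cdot 9 = 189$)
$D 20 = 189 \cdot 20 = 3780$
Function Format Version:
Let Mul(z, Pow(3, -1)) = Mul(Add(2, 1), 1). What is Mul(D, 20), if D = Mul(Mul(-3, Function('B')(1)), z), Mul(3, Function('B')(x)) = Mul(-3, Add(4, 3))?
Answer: 3780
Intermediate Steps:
z = 9 (z = Mul(3, Mul(Add(2, 1), 1)) = Mul(3, Mul(3, 1)) = Mul(3, 3) = 9)
Function('B')(x) = -7 (Function('B')(x) = Mul(Rational(1, 3), Mul(-3, Add(4, 3))) = Mul(Rational(1, 3), Mul(-3, 7)) = Mul(Rational(1, 3), -21) = -7)
D = 189 (D = Mul(Mul(-3, -7), 9) = Mul(21, 9) = 189)
Mul(D, 20) = Mul(189, 20) = 3780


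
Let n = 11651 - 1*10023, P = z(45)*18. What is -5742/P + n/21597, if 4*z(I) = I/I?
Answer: -27556144/21597 ≈ -1275.9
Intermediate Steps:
z(I) = ¼ (z(I) = (I/I)/4 = (¼)*1 = ¼)
P = 9/2 (P = (¼)*18 = 9/2 ≈ 4.5000)
n = 1628 (n = 11651 - 10023 = 1628)
-5742/P + n/21597 = -5742/9/2 + 1628/21597 = -5742*2/9 + 1628*(1/21597) = -1276 + 1628/21597 = -27556144/21597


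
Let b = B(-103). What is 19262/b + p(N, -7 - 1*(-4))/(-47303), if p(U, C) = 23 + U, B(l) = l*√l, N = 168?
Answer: -191/47303 + 19262*I*√103/10609 ≈ -0.0040378 + 18.427*I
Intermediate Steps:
B(l) = l^(3/2)
b = -103*I*√103 (b = (-103)^(3/2) = -103*I*√103 ≈ -1045.3*I)
19262/b + p(N, -7 - 1*(-4))/(-47303) = 19262/((-103*I*√103)) + (23 + 168)/(-47303) = 19262*(I*√103/10609) + 191*(-1/47303) = 19262*I*√103/10609 - 191/47303 = -191/47303 + 19262*I*√103/10609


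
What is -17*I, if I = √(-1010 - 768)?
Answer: -17*I*√1778 ≈ -716.83*I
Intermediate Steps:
I = I*√1778 (I = √(-1778) = I*√1778 ≈ 42.166*I)
-17*I = -17*I*√1778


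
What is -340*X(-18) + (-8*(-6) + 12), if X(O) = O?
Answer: 6180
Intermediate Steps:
-340*X(-18) + (-8*(-6) + 12) = -340*(-18) + (-8*(-6) + 12) = 6120 + (48 + 12) = 6120 + 60 = 6180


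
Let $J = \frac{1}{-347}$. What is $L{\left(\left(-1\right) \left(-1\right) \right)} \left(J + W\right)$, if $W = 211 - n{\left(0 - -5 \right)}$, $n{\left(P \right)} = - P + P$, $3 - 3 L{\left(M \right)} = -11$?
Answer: $\frac{1025024}{1041} \approx 984.65$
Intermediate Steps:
$L{\left(M \right)} = \frac{14}{3}$ ($L{\left(M \right)} = 1 - - \frac{11}{3} = 1 + \frac{11}{3} = \frac{14}{3}$)
$J = - \frac{1}{347} \approx -0.0028818$
$n{\left(P \right)} = 0$
$W = 211$ ($W = 211 - 0 = 211 + 0 = 211$)
$L{\left(\left(-1\right) \left(-1\right) \right)} \left(J + W\right) = \frac{14 \left(- \frac{1}{347} + 211\right)}{3} = \frac{14}{3} \cdot \frac{73216}{347} = \frac{1025024}{1041}$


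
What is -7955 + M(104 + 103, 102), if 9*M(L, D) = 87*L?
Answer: -5954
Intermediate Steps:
M(L, D) = 29*L/3 (M(L, D) = (87*L)/9 = 29*L/3)
-7955 + M(104 + 103, 102) = -7955 + 29*(104 + 103)/3 = -7955 + (29/3)*207 = -7955 + 2001 = -5954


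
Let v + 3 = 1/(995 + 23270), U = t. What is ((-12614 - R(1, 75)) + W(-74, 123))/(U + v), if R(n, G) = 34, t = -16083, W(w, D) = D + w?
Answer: 305714735/390326789 ≈ 0.78323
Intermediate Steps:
U = -16083
v = -72794/24265 (v = -3 + 1/(995 + 23270) = -3 + 1/24265 = -72794/24265 ≈ -3.0000)
((-12614 - R(1, 75)) + W(-74, 123))/(U + v) = ((-12614 - 1*34) + (123 - 74))/(-16083 - 72794/24265) = ((-12614 - 34) + 49)/(-390326789/24265) = (-12648 + 49)*(-24265/390326789) = -12599*(-24265/390326789) = 305714735/390326789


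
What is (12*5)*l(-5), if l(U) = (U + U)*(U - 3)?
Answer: 4800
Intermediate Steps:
l(U) = 2*U*(-3 + U) (l(U) = (2*U)*(-3 + U) = 2*U*(-3 + U))
(12*5)*l(-5) = (12*5)*(2*(-5)*(-3 - 5)) = 60*(2*(-5)*(-8)) = 60*80 = 4800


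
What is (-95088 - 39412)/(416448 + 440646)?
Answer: -67250/428547 ≈ -0.15693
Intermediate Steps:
(-95088 - 39412)/(416448 + 440646) = -134500/857094 = -134500*1/857094 = -67250/428547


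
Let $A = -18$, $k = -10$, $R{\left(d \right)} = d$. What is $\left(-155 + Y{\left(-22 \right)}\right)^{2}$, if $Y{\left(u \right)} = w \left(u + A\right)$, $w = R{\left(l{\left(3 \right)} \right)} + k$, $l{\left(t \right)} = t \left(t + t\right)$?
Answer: $225625$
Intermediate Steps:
$l{\left(t \right)} = 2 t^{2}$ ($l{\left(t \right)} = t 2 t = 2 t^{2}$)
$w = 8$ ($w = 2 \cdot 3^{2} - 10 = 2 \cdot 9 - 10 = 18 - 10 = 8$)
$Y{\left(u \right)} = -144 + 8 u$ ($Y{\left(u \right)} = 8 \left(u - 18\right) = 8 \left(-18 + u\right) = -144 + 8 u$)
$\left(-155 + Y{\left(-22 \right)}\right)^{2} = \left(-155 + \left(-144 + 8 \left(-22\right)\right)\right)^{2} = \left(-155 - 320\right)^{2} = \left(-475\right)^{2} = 225625$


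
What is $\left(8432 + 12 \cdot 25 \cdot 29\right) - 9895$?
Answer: $7237$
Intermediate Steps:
$\left(8432 + 12 \cdot 25 \cdot 29\right) - 9895 = \left(8432 + 300 \cdot 29\right) - 9895 = \left(8432 + 8700\right) - 9895 = 17132 - 9895 = 7237$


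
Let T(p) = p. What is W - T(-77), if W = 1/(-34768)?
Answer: 2677135/34768 ≈ 77.000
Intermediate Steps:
W = -1/34768 ≈ -2.8762e-5
W - T(-77) = -1/34768 - 1*(-77) = -1/34768 + 77 = 2677135/34768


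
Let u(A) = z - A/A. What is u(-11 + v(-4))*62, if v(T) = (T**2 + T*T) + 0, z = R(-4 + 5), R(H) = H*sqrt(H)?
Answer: 0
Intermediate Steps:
R(H) = H**(3/2)
z = 1 (z = (-4 + 5)**(3/2) = 1**(3/2) = 1)
v(T) = 2*T**2 (v(T) = (T**2 + T**2) + 0 = 2*T**2 + 0 = 2*T**2)
u(A) = 0 (u(A) = 1 - A/A = 1 - 1*1 = 1 - 1 = 0)
u(-11 + v(-4))*62 = 0*62 = 0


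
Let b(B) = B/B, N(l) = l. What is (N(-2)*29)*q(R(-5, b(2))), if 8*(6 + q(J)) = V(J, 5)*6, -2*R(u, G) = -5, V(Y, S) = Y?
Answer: 957/4 ≈ 239.25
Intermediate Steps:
b(B) = 1
R(u, G) = 5/2 (R(u, G) = -½*(-5) = 5/2)
q(J) = -6 + 3*J/4 (q(J) = -6 + (J*6)/8 = -6 + (6*J)/8 = -6 + 3*J/4)
(N(-2)*29)*q(R(-5, b(2))) = (-2*29)*(-6 + (¾)*(5/2)) = -58*(-6 + 15/8) = -58*(-33/8) = 957/4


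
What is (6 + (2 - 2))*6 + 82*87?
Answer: 7170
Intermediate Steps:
(6 + (2 - 2))*6 + 82*87 = (6 + 0)*6 + 7134 = 6*6 + 7134 = 36 + 7134 = 7170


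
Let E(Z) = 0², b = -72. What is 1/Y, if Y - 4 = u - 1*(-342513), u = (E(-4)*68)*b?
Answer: 1/342517 ≈ 2.9196e-6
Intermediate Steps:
E(Z) = 0
u = 0 (u = (0*68)*(-72) = 0*(-72) = 0)
Y = 342517 (Y = 4 + (0 - 1*(-342513)) = 4 + (0 + 342513) = 4 + 342513 = 342517)
1/Y = 1/342517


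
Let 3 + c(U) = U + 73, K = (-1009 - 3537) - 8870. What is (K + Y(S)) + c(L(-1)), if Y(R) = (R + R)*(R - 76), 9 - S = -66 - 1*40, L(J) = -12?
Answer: -4388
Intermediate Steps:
S = 115 (S = 9 - (-66 - 1*40) = 9 - (-66 - 40) = 9 - 1*(-106) = 9 + 106 = 115)
Y(R) = 2*R*(-76 + R) (Y(R) = (2*R)*(-76 + R) = 2*R*(-76 + R))
K = -13416 (K = -4546 - 8870 = -13416)
c(U) = 70 + U (c(U) = -3 + (U + 73) = -3 + (73 + U) = 70 + U)
(K + Y(S)) + c(L(-1)) = (-13416 + 2*115*(-76 + 115)) + (70 - 12) = (-13416 + 2*115*39) + 58 = (-13416 + 8970) + 58 = -4446 + 58 = -4388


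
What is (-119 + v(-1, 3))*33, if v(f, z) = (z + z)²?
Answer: -2739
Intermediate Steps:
v(f, z) = 4*z² (v(f, z) = (2*z)² = 4*z²)
(-119 + v(-1, 3))*33 = (-119 + 4*3²)*33 = (-119 + 4*9)*33 = (-119 + 36)*33 = -83*33 = -2739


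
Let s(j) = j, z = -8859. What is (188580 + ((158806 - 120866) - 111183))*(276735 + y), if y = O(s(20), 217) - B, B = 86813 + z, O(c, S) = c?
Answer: 22929110937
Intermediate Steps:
B = 77954 (B = 86813 - 8859 = 77954)
y = -77934 (y = 20 - 1*77954 = 20 - 77954 = -77934)
(188580 + ((158806 - 120866) - 111183))*(276735 + y) = (188580 + ((158806 - 120866) - 111183))*(276735 - 77934) = (188580 + (37940 - 111183))*198801 = (188580 - 73243)*198801 = 115337*198801 = 22929110937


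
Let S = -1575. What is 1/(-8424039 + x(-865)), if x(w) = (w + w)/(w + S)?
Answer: -244/2055465343 ≈ -1.1871e-7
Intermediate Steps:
x(w) = 2*w/(-1575 + w) (x(w) = (w + w)/(w - 1575) = (2*w)/(-1575 + w) = 2*w/(-1575 + w))
1/(-8424039 + x(-865)) = 1/(-8424039 + 2*(-865)/(-1575 - 865)) = 1/(-8424039 + 2*(-865)/(-2440)) = 1/(-8424039 + 2*(-865)*(-1/2440)) = 1/(-8424039 + 173/244) = 1/(-2055465343/244) = -244/2055465343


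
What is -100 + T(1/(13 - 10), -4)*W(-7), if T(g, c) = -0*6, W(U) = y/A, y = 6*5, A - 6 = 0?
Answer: -100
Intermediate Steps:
A = 6 (A = 6 + 0 = 6)
y = 30
W(U) = 5 (W(U) = 30/6 = 30*(⅙) = 5)
T(g, c) = 0 (T(g, c) = -2*0 = 0)
-100 + T(1/(13 - 10), -4)*W(-7) = -100 + 0*5 = -100 + 0 = -100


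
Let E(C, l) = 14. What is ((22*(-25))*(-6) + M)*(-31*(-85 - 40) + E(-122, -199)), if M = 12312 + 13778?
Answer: 114297710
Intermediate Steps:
M = 26090
((22*(-25))*(-6) + M)*(-31*(-85 - 40) + E(-122, -199)) = ((22*(-25))*(-6) + 26090)*(-31*(-85 - 40) + 14) = (-550*(-6) + 26090)*(-31*(-125) + 14) = (3300 + 26090)*(3875 + 14) = 29390*3889 = 114297710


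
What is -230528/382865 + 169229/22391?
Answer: 59630108637/8572730215 ≈ 6.9558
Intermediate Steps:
-230528/382865 + 169229/22391 = 59630108637/8572730215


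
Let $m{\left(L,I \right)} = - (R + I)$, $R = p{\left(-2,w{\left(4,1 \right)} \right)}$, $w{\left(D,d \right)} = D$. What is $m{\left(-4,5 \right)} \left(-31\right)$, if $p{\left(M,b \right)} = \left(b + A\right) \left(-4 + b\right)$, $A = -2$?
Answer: $155$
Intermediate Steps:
$p{\left(M,b \right)} = \left(-4 + b\right) \left(-2 + b\right)$ ($p{\left(M,b \right)} = \left(b - 2\right) \left(-4 + b\right) = \left(-2 + b\right) \left(-4 + b\right) = \left(-4 + b\right) \left(-2 + b\right)$)
$R = 0$ ($R = 8 + 4^{2} - 24 = 8 + 16 - 24 = 0$)
$m{\left(L,I \right)} = - I$ ($m{\left(L,I \right)} = - (0 + I) = - I$)
$m{\left(-4,5 \right)} \left(-31\right) = \left(-1\right) 5 \left(-31\right) = \left(-5\right) \left(-31\right) = 155$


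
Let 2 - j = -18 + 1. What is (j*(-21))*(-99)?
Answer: 39501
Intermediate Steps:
j = 19 (j = 2 - (-18 + 1) = 2 - 1*(-17) = 2 + 17 = 19)
(j*(-21))*(-99) = (19*(-21))*(-99) = -399*(-99) = 39501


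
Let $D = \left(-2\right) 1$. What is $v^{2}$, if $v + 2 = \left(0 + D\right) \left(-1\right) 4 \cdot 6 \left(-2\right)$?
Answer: $9604$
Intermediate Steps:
$D = -2$
$v = -98$ ($v = -2 + \left(0 - 2\right) \left(-1\right) 4 \cdot 6 \left(-2\right) = -2 - 2 \left(-4\right) 6 \left(-2\right) = -2 - 2 \left(\left(-24\right) \left(-2\right)\right) = -2 - 96 = -98$)
$v^{2} = \left(-98\right)^{2} = 9604$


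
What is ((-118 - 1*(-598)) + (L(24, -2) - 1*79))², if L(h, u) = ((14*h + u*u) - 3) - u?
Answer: 547600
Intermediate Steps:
L(h, u) = -3 + u² - u + 14*h (L(h, u) = ((14*h + u²) - 3) - u = ((u² + 14*h) - 3) - u = (-3 + u² + 14*h) - u = -3 + u² - u + 14*h)
((-118 - 1*(-598)) + (L(24, -2) - 1*79))² = ((-118 - 1*(-598)) + ((-3 + (-2)² - 1*(-2) + 14*24) - 1*79))² = ((-118 + 598) + ((-3 + 4 + 2 + 336) - 79))² = (480 + (339 - 79))² = (480 + 260)² = 740² = 547600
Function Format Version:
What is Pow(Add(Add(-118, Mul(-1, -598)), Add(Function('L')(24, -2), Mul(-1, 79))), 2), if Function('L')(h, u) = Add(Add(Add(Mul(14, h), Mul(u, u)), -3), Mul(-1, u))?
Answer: 547600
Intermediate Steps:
Function('L')(h, u) = Add(-3, Pow(u, 2), Mul(-1, u), Mul(14, h)) (Function('L')(h, u) = Add(Add(Add(Mul(14, h), Pow(u, 2)), -3), Mul(-1, u)) = Add(Add(Add(Pow(u, 2), Mul(14, h)), -3), Mul(-1, u)) = Add(Add(-3, Pow(u, 2), Mul(14, h)), Mul(-1, u)) = Add(-3, Pow(u, 2), Mul(-1, u), Mul(14, h)))
Pow(Add(Add(-118, Mul(-1, -598)), Add(Function('L')(24, -2), Mul(-1, 79))), 2) = Pow(Add(Add(-118, Mul(-1, -598)), Add(Add(-3, Pow(-2, 2), Mul(-1, -2), Mul(14, 24)), Mul(-1, 79))), 2) = Pow(Add(Add(-118, 598), Add(Add(-3, 4, 2, 336), -79)), 2) = Pow(Add(480, Add(339, -79)), 2) = Pow(Add(480, 260), 2) = Pow(740, 2) = 547600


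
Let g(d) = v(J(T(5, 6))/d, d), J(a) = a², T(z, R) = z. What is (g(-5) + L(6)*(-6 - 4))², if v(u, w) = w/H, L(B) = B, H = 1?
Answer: 4225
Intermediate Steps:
v(u, w) = w (v(u, w) = w/1 = w*1 = w)
g(d) = d
(g(-5) + L(6)*(-6 - 4))² = (-5 + 6*(-6 - 4))² = (-5 + 6*(-10))² = (-5 - 60)² = (-65)² = 4225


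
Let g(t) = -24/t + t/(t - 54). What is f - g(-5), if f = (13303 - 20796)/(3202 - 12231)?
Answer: -10800354/2663555 ≈ -4.0549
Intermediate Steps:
f = 7493/9029 (f = -7493/(-9029) = -7493*(-1/9029) = 7493/9029 ≈ 0.82988)
g(t) = -24/t + t/(-54 + t)
f - g(-5) = 7493/9029 - (1296 + (-5)² - 24*(-5))/((-5)*(-54 - 5)) = 7493/9029 - (-1)*(1296 + 25 + 120)/(5*(-59)) = 7493/9029 - (-1)*(-1)*1441/(5*59) = 7493/9029 - 1*1441/295 = 7493/9029 - 1441/295 = -10800354/2663555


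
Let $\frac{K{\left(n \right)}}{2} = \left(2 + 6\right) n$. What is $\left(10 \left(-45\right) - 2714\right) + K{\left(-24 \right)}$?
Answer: $-3548$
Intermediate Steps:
$K{\left(n \right)} = 16 n$ ($K{\left(n \right)} = 2 \left(2 + 6\right) n = 2 \cdot 8 n = 16 n$)
$\left(10 \left(-45\right) - 2714\right) + K{\left(-24 \right)} = \left(10 \left(-45\right) - 2714\right) + 16 \left(-24\right) = \left(-450 - 2714\right) - 384 = -3164 - 384 = -3548$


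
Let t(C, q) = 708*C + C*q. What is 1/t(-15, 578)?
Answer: -1/19290 ≈ -5.1840e-5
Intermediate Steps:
1/t(-15, 578) = 1/(-15*(708 + 578)) = 1/(-15*1286) = 1/(-19290) = -1/19290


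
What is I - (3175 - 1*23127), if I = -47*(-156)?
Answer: 27284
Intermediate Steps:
I = 7332
I - (3175 - 1*23127) = 7332 - (3175 - 1*23127) = 7332 - (3175 - 23127) = 7332 - 1*(-19952) = 7332 + 19952 = 27284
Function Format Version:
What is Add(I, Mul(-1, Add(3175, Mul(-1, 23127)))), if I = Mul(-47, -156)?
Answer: 27284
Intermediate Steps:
I = 7332
Add(I, Mul(-1, Add(3175, Mul(-1, 23127)))) = Add(7332, Mul(-1, Add(3175, Mul(-1, 23127)))) = Add(7332, Mul(-1, Add(3175, -23127))) = Add(7332, Mul(-1, -19952)) = Add(7332, 19952) = 27284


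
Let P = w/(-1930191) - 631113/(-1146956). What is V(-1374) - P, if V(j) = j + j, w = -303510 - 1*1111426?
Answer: -6086484758309207/2213844148596 ≈ -2749.3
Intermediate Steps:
w = -1414936 (w = -303510 - 1111426 = -1414936)
P = 2841037967399/2213844148596 (P = -1414936/(-1930191) - 631113/(-1146956) = -1414936*(-1/1930191) - 631113*(-1/1146956) = 1414936/1930191 + 631113/1146956 = 2841037967399/2213844148596 ≈ 1.2833)
V(j) = 2*j
V(-1374) - P = 2*(-1374) - 1*2841037967399/2213844148596 = -2748 - 2841037967399/2213844148596 = -6086484758309207/2213844148596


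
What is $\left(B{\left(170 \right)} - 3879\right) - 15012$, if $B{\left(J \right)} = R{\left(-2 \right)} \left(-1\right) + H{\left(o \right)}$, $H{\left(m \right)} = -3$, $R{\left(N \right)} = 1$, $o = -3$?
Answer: $-18895$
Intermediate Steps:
$B{\left(J \right)} = -4$ ($B{\left(J \right)} = 1 \left(-1\right) - 3 = -1 - 3 = -4$)
$\left(B{\left(170 \right)} - 3879\right) - 15012 = \left(-4 - 3879\right) - 15012 = -3883 - 15012 = -18895$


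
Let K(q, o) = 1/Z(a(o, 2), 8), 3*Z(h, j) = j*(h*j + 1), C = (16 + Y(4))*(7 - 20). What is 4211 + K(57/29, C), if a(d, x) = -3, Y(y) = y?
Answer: 774821/184 ≈ 4211.0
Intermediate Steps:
C = -260 (C = (16 + 4)*(7 - 20) = 20*(-13) = -260)
Z(h, j) = j*(1 + h*j)/3 (Z(h, j) = (j*(h*j + 1))/3 = (j*(1 + h*j))/3 = j*(1 + h*j)/3)
K(q, o) = -3/184 (K(q, o) = 1/((⅓)*8*(1 - 3*8)) = 1/((⅓)*8*(1 - 24)) = 1/((⅓)*8*(-23)) = 1/(-184/3) = -3/184)
4211 + K(57/29, C) = 4211 - 3/184 = 774821/184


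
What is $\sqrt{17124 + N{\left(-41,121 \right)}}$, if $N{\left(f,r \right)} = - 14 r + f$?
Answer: $\sqrt{15389} \approx 124.05$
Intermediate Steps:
$N{\left(f,r \right)} = f - 14 r$
$\sqrt{17124 + N{\left(-41,121 \right)}} = \sqrt{17124 - 1735} = \sqrt{15389}$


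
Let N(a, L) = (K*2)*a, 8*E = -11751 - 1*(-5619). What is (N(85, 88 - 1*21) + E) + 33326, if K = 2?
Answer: 65799/2 ≈ 32900.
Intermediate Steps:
E = -1533/2 (E = (-11751 - 1*(-5619))/8 = (-11751 + 5619)/8 = (⅛)*(-6132) = -1533/2 ≈ -766.50)
N(a, L) = 4*a (N(a, L) = (2*2)*a = 4*a)
(N(85, 88 - 1*21) + E) + 33326 = (4*85 - 1533/2) + 33326 = (340 - 1533/2) + 33326 = -853/2 + 33326 = 65799/2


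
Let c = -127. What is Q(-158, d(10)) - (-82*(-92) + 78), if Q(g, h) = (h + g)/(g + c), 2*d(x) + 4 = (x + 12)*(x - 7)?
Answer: -2172143/285 ≈ -7621.6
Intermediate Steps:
d(x) = -2 + (-7 + x)*(12 + x)/2 (d(x) = -2 + ((x + 12)*(x - 7))/2 = -2 + ((12 + x)*(-7 + x))/2 = -2 + ((-7 + x)*(12 + x))/2 = -2 + (-7 + x)*(12 + x)/2)
Q(g, h) = (g + h)/(-127 + g) (Q(g, h) = (h + g)/(g - 127) = (g + h)/(-127 + g))
Q(-158, d(10)) - (-82*(-92) + 78) = (-158 + (-44 + (½)*10² + (5/2)*10))/(-127 - 158) - (-82*(-92) + 78) = (-158 + (-44 + (½)*100 + 25))/(-285) - (7544 + 78) = -(-158 + (-44 + 50 + 25))/285 - 1*7622 = -(-158 + 31)/285 - 7622 = -1/285*(-127) - 7622 = 127/285 - 7622 = -2172143/285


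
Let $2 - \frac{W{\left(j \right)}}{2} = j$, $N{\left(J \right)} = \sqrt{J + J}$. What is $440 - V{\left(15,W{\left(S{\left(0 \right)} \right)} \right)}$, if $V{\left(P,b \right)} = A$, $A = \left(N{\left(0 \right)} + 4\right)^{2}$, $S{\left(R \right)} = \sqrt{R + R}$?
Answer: $424$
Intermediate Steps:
$S{\left(R \right)} = \sqrt{2} \sqrt{R}$ ($S{\left(R \right)} = \sqrt{2 R} = \sqrt{2} \sqrt{R}$)
$N{\left(J \right)} = \sqrt{2} \sqrt{J}$ ($N{\left(J \right)} = \sqrt{2 J} = \sqrt{2} \sqrt{J}$)
$W{\left(j \right)} = 4 - 2 j$
$A = 16$ ($A = \left(\sqrt{2} \sqrt{0} + 4\right)^{2} = \left(\sqrt{2} \cdot 0 + 4\right)^{2} = \left(0 + 4\right)^{2} = 4^{2} = 16$)
$V{\left(P,b \right)} = 16$
$440 - V{\left(15,W{\left(S{\left(0 \right)} \right)} \right)} = 440 - 16 = 424$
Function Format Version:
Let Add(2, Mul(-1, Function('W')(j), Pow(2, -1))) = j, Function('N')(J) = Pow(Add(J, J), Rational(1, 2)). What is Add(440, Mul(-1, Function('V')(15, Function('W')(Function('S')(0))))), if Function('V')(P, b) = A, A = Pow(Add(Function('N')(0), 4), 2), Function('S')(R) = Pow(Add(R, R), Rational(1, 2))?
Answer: 424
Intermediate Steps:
Function('S')(R) = Mul(Pow(2, Rational(1, 2)), Pow(R, Rational(1, 2))) (Function('S')(R) = Pow(Mul(2, R), Rational(1, 2)) = Mul(Pow(2, Rational(1, 2)), Pow(R, Rational(1, 2))))
Function('N')(J) = Mul(Pow(2, Rational(1, 2)), Pow(J, Rational(1, 2))) (Function('N')(J) = Pow(Mul(2, J), Rational(1, 2)) = Mul(Pow(2, Rational(1, 2)), Pow(J, Rational(1, 2))))
Function('W')(j) = Add(4, Mul(-2, j))
A = 16 (A = Pow(Add(Mul(Pow(2, Rational(1, 2)), Pow(0, Rational(1, 2))), 4), 2) = Pow(Add(Mul(Pow(2, Rational(1, 2)), 0), 4), 2) = Pow(Add(0, 4), 2) = Pow(4, 2) = 16)
Function('V')(P, b) = 16
Add(440, Mul(-1, Function('V')(15, Function('W')(Function('S')(0))))) = Add(440, Mul(-1, 16)) = Add(440, -16) = 424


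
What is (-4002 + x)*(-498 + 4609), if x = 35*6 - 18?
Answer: -15662910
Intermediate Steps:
x = 192 (x = 210 - 18 = 192)
(-4002 + x)*(-498 + 4609) = (-4002 + 192)*(-498 + 4609) = -3810*4111 = -15662910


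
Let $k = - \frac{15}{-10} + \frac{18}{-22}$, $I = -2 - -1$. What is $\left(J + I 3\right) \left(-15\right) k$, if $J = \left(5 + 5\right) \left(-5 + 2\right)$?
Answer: $\frac{675}{2} \approx 337.5$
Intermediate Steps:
$I = -1$ ($I = -2 + 1 = -1$)
$J = -30$ ($J = 10 \left(-3\right) = -30$)
$k = \frac{15}{22}$ ($k = \left(-15\right) \left(- \frac{1}{10}\right) + 18 \left(- \frac{1}{22}\right) = \frac{3}{2} - \frac{9}{11} = \frac{15}{22} \approx 0.68182$)
$\left(J + I 3\right) \left(-15\right) k = \left(-30 - 3\right) \left(-15\right) \frac{15}{22} = \left(-33\right) \left(-15\right) \frac{15}{22} = 495 \cdot \frac{15}{22} = \frac{675}{2}$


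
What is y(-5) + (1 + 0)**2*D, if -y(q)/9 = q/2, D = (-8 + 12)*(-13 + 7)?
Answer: -3/2 ≈ -1.5000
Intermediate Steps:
D = -24 (D = 4*(-6) = -24)
y(q) = -9*q/2
y(-5) + (1 + 0)**2*D = -9/2*(-5) + (1 + 0)**2*(-24) = 45/2 + 1**2*(-24) = 45/2 + 1*(-24) = 45/2 - 24 = -3/2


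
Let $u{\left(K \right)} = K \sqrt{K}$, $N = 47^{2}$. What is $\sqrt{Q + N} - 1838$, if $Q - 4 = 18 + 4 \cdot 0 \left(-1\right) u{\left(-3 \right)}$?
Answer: $-1838 + \sqrt{2231} \approx -1790.8$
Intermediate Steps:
$N = 2209$
$u{\left(K \right)} = K^{\frac{3}{2}}$
$Q = 22$ ($Q = 4 + \left(18 + 4 \cdot 0 \left(-1\right) \left(-3\right)^{\frac{3}{2}}\right) = 4 + \left(18 + 0 \left(-1\right) \left(- 3 i \sqrt{3}\right)\right) = 4 + \left(18 + 0 \left(- 3 i \sqrt{3}\right)\right) = 4 + \left(18 + 0\right) = 4 + 18 = 22$)
$\sqrt{Q + N} - 1838 = \sqrt{22 + 2209} - 1838 = \sqrt{2231} - 1838 = -1838 + \sqrt{2231}$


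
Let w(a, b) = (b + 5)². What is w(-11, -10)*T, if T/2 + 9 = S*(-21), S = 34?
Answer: -36150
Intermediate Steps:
w(a, b) = (5 + b)²
T = -1446 (T = -18 + 2*(34*(-21)) = -18 + 2*(-714) = -18 - 1428 = -1446)
w(-11, -10)*T = (5 - 10)²*(-1446) = (-5)²*(-1446) = 25*(-1446) = -36150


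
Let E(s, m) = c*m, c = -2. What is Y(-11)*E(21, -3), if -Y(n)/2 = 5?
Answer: -60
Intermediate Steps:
Y(n) = -10 (Y(n) = -2*5 = -10)
E(s, m) = -2*m
Y(-11)*E(21, -3) = -(-20)*(-3) = -10*6 = -60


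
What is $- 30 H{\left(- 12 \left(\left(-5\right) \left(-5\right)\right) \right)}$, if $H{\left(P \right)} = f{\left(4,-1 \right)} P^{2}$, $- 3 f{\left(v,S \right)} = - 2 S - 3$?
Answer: $-900000$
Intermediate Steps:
$f{\left(v,S \right)} = 1 + \frac{2 S}{3}$ ($f{\left(v,S \right)} = - \frac{- 2 S - 3}{3} = - \frac{-3 - 2 S}{3} = 1 + \frac{2 S}{3}$)
$H{\left(P \right)} = \frac{P^{2}}{3}$ ($H{\left(P \right)} = \left(1 + \frac{2}{3} \left(-1\right)\right) P^{2} = \left(1 - \frac{2}{3}\right) P^{2} = \frac{P^{2}}{3}$)
$- 30 H{\left(- 12 \left(\left(-5\right) \left(-5\right)\right) \right)} = - 30 \frac{\left(- 12 \left(\left(-5\right) \left(-5\right)\right)\right)^{2}}{3} = - 30 \frac{\left(\left(-12\right) 25\right)^{2}}{3} = - 30 \frac{\left(-300\right)^{2}}{3} = - 30 \cdot \frac{1}{3} \cdot 90000 = \left(-30\right) 30000 = -900000$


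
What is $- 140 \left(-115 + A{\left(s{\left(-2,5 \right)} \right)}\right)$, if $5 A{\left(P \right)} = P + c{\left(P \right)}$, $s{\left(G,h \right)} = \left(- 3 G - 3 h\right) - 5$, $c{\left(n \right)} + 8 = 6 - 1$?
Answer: $16576$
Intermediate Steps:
$c{\left(n \right)} = -3$ ($c{\left(n \right)} = -8 + \left(6 - 1\right) = -8 + 5 = -3$)
$s{\left(G,h \right)} = -5 - 3 G - 3 h$
$A{\left(P \right)} = - \frac{3}{5} + \frac{P}{5}$ ($A{\left(P \right)} = \frac{P - 3}{5} = \frac{-3 + P}{5} = - \frac{3}{5} + \frac{P}{5}$)
$- 140 \left(-115 + A{\left(s{\left(-2,5 \right)} \right)}\right) = - 140 \left(-115 + \left(- \frac{3}{5} + \frac{-5 - -6 - 15}{5}\right)\right) = - 140 \left(-115 + \left(- \frac{3}{5} + \frac{-5 + 6 - 15}{5}\right)\right) = - 140 \left(-115 + \left(- \frac{3}{5} + \frac{1}{5} \left(-14\right)\right)\right) = - 140 \left(-115 - \frac{17}{5}\right) = \left(-140\right) \left(- \frac{592}{5}\right) = 16576$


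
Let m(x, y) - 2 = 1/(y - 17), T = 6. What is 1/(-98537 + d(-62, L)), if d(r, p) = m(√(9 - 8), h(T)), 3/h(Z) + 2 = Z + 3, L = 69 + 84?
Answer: -116/11430067 ≈ -1.0149e-5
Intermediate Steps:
L = 153
h(Z) = 3/(1 + Z) (h(Z) = 3/(-2 + (Z + 3)) = 3/(-2 + (3 + Z)) = 3/(1 + Z))
m(x, y) = 2 + 1/(-17 + y) (m(x, y) = 2 + 1/(y - 17) = 2 + 1/(-17 + y))
d(r, p) = 225/116 (d(r, p) = (-33 + 2*(3/(1 + 6)))/(-17 + 3/(1 + 6)) = (-33 + 2*(3/7))/(-17 + 3/7) = (-33 + 6/7)/(-116/7) = -7/116*(-225/7) = 225/116)
1/(-98537 + d(-62, L)) = 1/(-98537 + 225/116) = 1/(-11430067/116) = -116/11430067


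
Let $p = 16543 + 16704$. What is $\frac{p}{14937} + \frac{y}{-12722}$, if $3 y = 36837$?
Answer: $\frac{239556911}{190028514} \approx 1.2606$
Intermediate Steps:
$y = 12279$ ($y = \frac{1}{3} \cdot 36837 = 12279$)
$p = 33247$
$\frac{p}{14937} + \frac{y}{-12722} = \frac{33247}{14937} + \frac{12279}{-12722} = 33247 \cdot \frac{1}{14937} + 12279 \left(- \frac{1}{12722}\right) = \frac{33247}{14937} - \frac{12279}{12722} = \frac{239556911}{190028514}$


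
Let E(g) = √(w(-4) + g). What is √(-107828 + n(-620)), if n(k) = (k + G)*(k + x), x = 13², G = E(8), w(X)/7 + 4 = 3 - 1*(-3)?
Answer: √(171792 - 451*√22) ≈ 411.92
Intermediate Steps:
w(X) = 14 (w(X) = -28 + 7*(3 - 1*(-3)) = -28 + 7*(3 + 3) = -28 + 7*6 = -28 + 42 = 14)
E(g) = √(14 + g)
G = √22 (G = √(14 + 8) = √22 ≈ 4.6904)
x = 169
n(k) = (169 + k)*(k + √22) (n(k) = (k + √22)*(k + 169) = (k + √22)*(169 + k) = (169 + k)*(k + √22))
√(-107828 + n(-620)) = √(-107828 + ((-620)² + 169*(-620) + 169*√22 - 620*√22)) = √(-107828 + (384400 - 104780 + 169*√22 - 620*√22)) = √(-107828 + (279620 - 451*√22)) = √(171792 - 451*√22)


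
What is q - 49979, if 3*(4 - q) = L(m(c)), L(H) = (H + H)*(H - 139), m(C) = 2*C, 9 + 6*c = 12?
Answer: -49883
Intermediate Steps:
c = ½ (c = -3/2 + (⅙)*12 = -3/2 + 2 = ½ ≈ 0.50000)
L(H) = 2*H*(-139 + H) (L(H) = (2*H)*(-139 + H) = 2*H*(-139 + H))
q = 96 (q = 4 - 2*2*(½)*(-139 + 2*(½))/3 = 4 - 2*(-139 + 1)/3 = 4 - 2*(-138)/3 = 4 - ⅓*(-276) = 4 + 92 = 96)
q - 49979 = 96 - 49979 = -49883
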